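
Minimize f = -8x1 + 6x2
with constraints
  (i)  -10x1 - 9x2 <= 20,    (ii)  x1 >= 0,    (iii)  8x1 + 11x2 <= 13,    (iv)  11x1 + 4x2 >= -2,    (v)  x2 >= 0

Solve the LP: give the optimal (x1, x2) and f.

x1 = 13/8, x2 = 0, minimum f = -13

Feasible corners and f = -8x1 + 6x2:
  (0, 13/11) → f = 78/11
  (0, 0) → f = 0
  (13/8, 0) → f = -13

At the optimal vertex, 8x1 + 11x2 = 13 and x2 = 0.
Solving simultaneously gives x1 = 13/8, x2 = 0.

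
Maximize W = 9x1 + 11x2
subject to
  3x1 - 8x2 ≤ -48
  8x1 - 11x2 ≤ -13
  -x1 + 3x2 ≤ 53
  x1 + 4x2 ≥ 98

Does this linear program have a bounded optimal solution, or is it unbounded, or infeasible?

Extreme points and W = 9x1 + 11x2:
  (544/13, 411/13) → W = 9417/13
  (1026/43, 797/43) → W = 18001/43
  (82/7, 151/7) → W = 2399/7
The feasible region has finitely many vertices and no improving ray; the maximum is 9417/13 at (544/13, 411/13).

bounded optimum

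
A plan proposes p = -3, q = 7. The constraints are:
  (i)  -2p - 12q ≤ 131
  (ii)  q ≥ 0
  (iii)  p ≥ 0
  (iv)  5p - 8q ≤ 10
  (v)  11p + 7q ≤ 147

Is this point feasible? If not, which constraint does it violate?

Constraint (iii): p = -3, which is not ≥ 0. All other constraints are satisfied.

not feasible — violates (iii)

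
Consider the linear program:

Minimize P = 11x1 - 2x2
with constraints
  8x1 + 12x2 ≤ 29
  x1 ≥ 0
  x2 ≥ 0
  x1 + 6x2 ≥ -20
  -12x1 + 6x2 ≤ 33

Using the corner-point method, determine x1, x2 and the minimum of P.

Corner points and P = 11x1 - 2x2:
  (0, 29/12) → P = -29/6
  (29/8, 0) → P = 319/8
  (0, 0) → P = 0

x1 = 0, x2 = 29/12, minimum P = -29/6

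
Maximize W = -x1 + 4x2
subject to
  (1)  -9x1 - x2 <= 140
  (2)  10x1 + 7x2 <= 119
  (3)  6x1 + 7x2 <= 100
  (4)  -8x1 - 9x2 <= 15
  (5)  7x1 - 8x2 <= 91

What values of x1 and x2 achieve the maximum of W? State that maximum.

Extreme points and W = -x1 + 4x2:
  (-360/19, 580/19) → W = 2680/19
  (-1245/73, 985/73) → W = 5185/73
  (19/4, 143/14) → W = 1011/28
  (1589/129, -77/129) → W = -1897/129
  (699/127, -833/127) → W = -4031/127

The optimum lies where -9x1 - x2 = 140 and 6x1 + 7x2 = 100.
Solving simultaneously gives x1 = -360/19, x2 = 580/19.

x1 = -360/19, x2 = 580/19, maximum W = 2680/19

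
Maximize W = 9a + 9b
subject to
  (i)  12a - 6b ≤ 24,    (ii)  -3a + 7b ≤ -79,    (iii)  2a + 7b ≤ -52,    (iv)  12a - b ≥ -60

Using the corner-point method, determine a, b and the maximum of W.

Corner points and W = 9a + 9b:
  (-51/11, -146/11) → W = -1773/11
  (-32/5, -84/5) → W = -1044/5
  (-499/81, -376/27) → W = -1627/9

At the optimal vertex, 12a - 6b = 24 and -3a + 7b = -79.
Solving simultaneously gives a = -51/11, b = -146/11.

a = -51/11, b = -146/11, maximum W = -1773/11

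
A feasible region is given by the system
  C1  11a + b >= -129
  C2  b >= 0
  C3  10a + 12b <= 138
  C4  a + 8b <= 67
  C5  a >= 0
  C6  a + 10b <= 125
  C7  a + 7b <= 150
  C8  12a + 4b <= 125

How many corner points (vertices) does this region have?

5

The feasible vertices (each the meet of two boundaries and inside every other half-plane) are:
  (0, 0)
  (125/12, 0)
  (75/17, 133/17)
  (237/26, 203/52)
  (0, 67/8)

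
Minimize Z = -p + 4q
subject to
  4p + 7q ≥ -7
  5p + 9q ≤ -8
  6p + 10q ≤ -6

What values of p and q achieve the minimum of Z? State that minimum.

The binding constraints are 4p + 7q = -7 and 6p + 10q = -6.
Solving simultaneously gives p = 14, q = -9.

p = 14, q = -9, minimum Z = -50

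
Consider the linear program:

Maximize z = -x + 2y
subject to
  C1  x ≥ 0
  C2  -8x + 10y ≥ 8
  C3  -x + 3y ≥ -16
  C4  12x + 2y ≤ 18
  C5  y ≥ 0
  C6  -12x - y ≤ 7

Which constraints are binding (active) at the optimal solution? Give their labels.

Feasible corners and z = -x + 2y:
  (0, 4/5) → z = 8/5
  (0, 9) → z = 18
  (41/34, 30/17) → z = 79/34

The maximum is at (0, 9). Substituting into each constraint, equality holds for C1 and C4; the remaining constraints have slack.

C1 and C4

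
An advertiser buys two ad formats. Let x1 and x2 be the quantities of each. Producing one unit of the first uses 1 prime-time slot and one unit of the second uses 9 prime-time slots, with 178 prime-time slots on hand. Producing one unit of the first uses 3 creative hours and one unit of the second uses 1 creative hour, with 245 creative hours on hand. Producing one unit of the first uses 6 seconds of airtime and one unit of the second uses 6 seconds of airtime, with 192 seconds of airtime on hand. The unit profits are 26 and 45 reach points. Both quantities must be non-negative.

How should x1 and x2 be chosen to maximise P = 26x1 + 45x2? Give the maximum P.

Vertices and P = 26x1 + 45x2:
  (0, 0) → P = 0
  (0, 178/9) → P = 890
  (32, 0) → P = 832
  (55/4, 73/4) → P = 4715/4

x1 = 55/4, x2 = 73/4, maximum P = 4715/4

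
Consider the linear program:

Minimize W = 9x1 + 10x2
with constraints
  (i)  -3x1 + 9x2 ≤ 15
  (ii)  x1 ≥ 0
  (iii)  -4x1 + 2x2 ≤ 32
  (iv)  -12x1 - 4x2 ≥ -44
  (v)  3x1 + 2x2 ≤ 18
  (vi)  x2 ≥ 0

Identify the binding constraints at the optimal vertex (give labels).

(ii) and (vi)

Corner points and W = 9x1 + 10x2:
  (0, 5/3) → W = 50/3
  (14/5, 13/5) → W = 256/5
  (0, 0) → W = 0
  (11/3, 0) → W = 33

The minimum is at (0, 0). Substituting into each constraint, equality holds for (ii) and (vi); the remaining constraints have slack.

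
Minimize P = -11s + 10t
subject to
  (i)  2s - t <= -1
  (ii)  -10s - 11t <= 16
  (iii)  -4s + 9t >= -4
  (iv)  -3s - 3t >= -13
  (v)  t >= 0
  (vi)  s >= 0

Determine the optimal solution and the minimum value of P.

s = 0, t = 1, minimum P = 10

Vertices and P = -11s + 10t:
  (10/9, 29/9) → P = 20
  (0, 1) → P = 10
  (0, 13/3) → P = 130/3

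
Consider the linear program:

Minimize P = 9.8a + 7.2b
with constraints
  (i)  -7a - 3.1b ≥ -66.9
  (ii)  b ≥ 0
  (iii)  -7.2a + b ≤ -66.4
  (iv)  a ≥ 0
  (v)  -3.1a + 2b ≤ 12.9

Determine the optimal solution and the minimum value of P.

a = 83/9, b = 0, minimum P = 4067/45

Vertices and P = 9.8a + 7.2b:
  (669/70, 0) → P = 4683/50
  (13637/1466, 422/733) → P = 698597/7330
  (83/9, 0) → P = 4067/45

The binding constraints are b = 0 and -7.2a + b = -66.4.
Solving simultaneously gives a = 83/9, b = 0.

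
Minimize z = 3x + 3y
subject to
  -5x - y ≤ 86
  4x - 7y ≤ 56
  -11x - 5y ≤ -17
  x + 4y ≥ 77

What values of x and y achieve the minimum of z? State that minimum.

Extreme points and z = 3x + 3y:
  (-447/14, 1031/14) → z = 876/7
  (763/23, 252/23) → z = 3045/23
  (-317/39, 830/39) → z = 513/13
The feasible region is unbounded (it extends along (7, 4), (-1, 5)), but z strictly increases along every unbounded feasible direction, so there is no improving ray and the minimum is attained at a vertex.

At the optimal vertex, -11x - 5y = -17 and x + 4y = 77.
Solving simultaneously gives x = -317/39, y = 830/39.

x = -317/39, y = 830/39, minimum z = 513/13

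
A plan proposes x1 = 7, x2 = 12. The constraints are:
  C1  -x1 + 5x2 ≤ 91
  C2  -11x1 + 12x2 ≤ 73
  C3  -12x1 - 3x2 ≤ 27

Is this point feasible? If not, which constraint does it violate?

C1: 53 ≤ 91 ✓
C2: 67 ≤ 73 ✓
C3: -120 ≤ 27 ✓

feasible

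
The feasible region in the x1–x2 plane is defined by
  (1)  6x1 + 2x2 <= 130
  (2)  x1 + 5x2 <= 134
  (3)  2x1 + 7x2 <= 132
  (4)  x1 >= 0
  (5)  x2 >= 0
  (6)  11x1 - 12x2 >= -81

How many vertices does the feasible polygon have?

5

Intersecting each pair of boundary lines and keeping only the points that satisfy every inequality leaves:
  (17, 14)
  (65/3, 0)
  (1017/101, 1614/101)
  (0, 0)
  (0, 27/4)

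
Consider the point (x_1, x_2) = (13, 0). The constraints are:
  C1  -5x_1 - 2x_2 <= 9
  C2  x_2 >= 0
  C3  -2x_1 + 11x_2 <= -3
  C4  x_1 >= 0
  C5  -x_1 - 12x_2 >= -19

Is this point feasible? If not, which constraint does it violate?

feasible

C1: -65 ≤ 9 ✓
C2: 0 ≥ 0 ✓
C3: -26 ≤ -3 ✓
C4: 13 ≥ 0 ✓
C5: -13 ≥ -19 ✓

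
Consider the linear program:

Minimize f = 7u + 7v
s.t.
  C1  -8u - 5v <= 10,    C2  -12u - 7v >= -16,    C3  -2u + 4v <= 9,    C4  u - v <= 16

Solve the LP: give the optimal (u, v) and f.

Feasible corners and f = 7u + 7v:
  (-85/42, 26/21) → f = -11/2
  (70/13, -138/13) → f = -476/13
  (1/62, 70/31) → f = 987/62
  (128/19, -176/19) → f = -336/19

The binding constraints are -8u - 5v = 10 and u - v = 16.
Solving simultaneously gives u = 70/13, v = -138/13.

u = 70/13, v = -138/13, minimum f = -476/13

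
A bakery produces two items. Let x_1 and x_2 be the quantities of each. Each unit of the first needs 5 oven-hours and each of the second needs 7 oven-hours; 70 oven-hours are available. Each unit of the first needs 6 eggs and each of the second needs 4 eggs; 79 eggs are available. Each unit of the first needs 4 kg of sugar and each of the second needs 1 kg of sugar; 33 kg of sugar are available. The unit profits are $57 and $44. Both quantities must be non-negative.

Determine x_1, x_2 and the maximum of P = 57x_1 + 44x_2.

The binding constraints are 5x_1 + 7x_2 = 70 and 4x_1 + x_2 = 33.
Solving simultaneously gives x_1 = 7, x_2 = 5.

x_1 = 7, x_2 = 5, maximum P = 619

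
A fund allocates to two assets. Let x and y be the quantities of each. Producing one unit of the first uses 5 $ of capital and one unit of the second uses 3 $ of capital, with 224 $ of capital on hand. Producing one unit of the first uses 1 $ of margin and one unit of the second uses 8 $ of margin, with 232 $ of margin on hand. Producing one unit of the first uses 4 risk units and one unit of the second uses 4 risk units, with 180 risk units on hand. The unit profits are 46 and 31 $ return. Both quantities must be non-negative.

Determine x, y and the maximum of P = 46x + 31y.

x = 89/2, y = 1/2, maximum P = 4125/2

Extreme points and P = 46x + 31y:
  (0, 0) → P = 0
  (0, 29) → P = 899
  (224/5, 0) → P = 10304/5
  (89/2, 1/2) → P = 4125/2
  (128/7, 187/7) → P = 11685/7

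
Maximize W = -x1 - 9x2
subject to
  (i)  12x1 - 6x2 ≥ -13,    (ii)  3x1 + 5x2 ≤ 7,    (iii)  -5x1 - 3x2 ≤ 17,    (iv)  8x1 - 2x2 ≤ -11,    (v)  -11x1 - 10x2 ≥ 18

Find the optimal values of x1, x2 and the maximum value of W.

Vertices and W = -x1 - 9x2:
  (-47/22, -139/66) → W = 232/11
  (-5/3, -7/6) → W = 73/6
  (-67/34, -81/34) → W = 398/17

The binding constraints are -5x1 - 3x2 = 17 and 8x1 - 2x2 = -11.
Solving simultaneously gives x1 = -67/34, x2 = -81/34.

x1 = -67/34, x2 = -81/34, maximum W = 398/17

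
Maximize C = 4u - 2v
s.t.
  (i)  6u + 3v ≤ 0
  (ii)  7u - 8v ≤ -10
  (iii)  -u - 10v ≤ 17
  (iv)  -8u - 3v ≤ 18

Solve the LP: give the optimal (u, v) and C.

Feasible corners and C = 4u - 2v:
  (-10/23, 20/23) → C = -80/23
  (-9, 18) → C = -72
  (-174/85, -46/85) → C = -604/85

At the optimal vertex, 6u + 3v = 0 and 7u - 8v = -10.
Solving simultaneously gives u = -10/23, v = 20/23.

u = -10/23, v = 20/23, maximum C = -80/23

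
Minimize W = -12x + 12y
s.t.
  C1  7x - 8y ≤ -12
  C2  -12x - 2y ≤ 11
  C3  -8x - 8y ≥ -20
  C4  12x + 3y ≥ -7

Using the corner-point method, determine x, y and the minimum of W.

x = 8/15, y = 59/30, minimum W = 86/5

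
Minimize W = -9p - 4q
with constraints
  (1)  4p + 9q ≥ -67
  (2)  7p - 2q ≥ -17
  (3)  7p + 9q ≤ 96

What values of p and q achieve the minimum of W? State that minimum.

p = 163/3, q = -853/27, minimum W = -9791/27

Vertices and W = -9p - 4q:
  (-287/71, -401/71) → W = 4187/71
  (163/3, -853/27) → W = -9791/27
  (39/77, 113/11) → W = -3515/77

The optimum lies where 4p + 9q = -67 and 7p + 9q = 96.
Solving simultaneously gives p = 163/3, q = -853/27.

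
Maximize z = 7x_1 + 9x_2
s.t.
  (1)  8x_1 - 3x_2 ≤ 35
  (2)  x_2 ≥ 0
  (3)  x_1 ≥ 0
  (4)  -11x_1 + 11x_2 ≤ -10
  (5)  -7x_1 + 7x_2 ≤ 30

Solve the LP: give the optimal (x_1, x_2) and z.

The optimum lies where 8x_1 - 3x_2 = 35 and -11x_1 + 11x_2 = -10.
Solving simultaneously gives x_1 = 71/11, x_2 = 61/11.

x_1 = 71/11, x_2 = 61/11, maximum z = 1046/11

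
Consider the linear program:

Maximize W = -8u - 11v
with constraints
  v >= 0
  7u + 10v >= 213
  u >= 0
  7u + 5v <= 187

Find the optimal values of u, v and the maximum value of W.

Corner points and W = -8u - 11v:
  (0, 213/10) → W = -2343/10
  (23, 26/5) → W = -1206/5
  (0, 187/5) → W = -2057/5

The optimum lies where 7u + 10v = 213 and u = 0.
Solving simultaneously gives u = 0, v = 213/10.

u = 0, v = 213/10, maximum W = -2343/10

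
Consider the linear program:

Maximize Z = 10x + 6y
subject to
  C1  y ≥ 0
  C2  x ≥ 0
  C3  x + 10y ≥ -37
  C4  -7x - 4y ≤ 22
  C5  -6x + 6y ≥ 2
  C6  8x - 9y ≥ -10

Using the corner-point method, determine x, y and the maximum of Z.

At the optimal vertex, -6x + 6y = 2 and 8x - 9y = -10.
Solving simultaneously gives x = 7, y = 22/3.

x = 7, y = 22/3, maximum Z = 114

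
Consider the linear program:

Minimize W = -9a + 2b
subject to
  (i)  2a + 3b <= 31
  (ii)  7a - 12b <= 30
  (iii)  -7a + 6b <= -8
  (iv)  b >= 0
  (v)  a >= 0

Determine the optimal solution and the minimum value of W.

Feasible corners and W = -9a + 2b:
  (154/15, 157/45) → W = -3844/45
  (70/11, 67/11) → W = -496/11
  (30/7, 0) → W = -270/7
  (8/7, 0) → W = -72/7

a = 154/15, b = 157/45, minimum W = -3844/45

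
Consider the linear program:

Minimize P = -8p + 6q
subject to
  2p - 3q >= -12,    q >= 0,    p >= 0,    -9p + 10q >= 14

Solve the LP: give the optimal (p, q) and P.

p = 78/7, q = 80/7, minimum P = -144/7

At the optimal vertex, 2p - 3q = -12 and -9p + 10q = 14.
Solving simultaneously gives p = 78/7, q = 80/7.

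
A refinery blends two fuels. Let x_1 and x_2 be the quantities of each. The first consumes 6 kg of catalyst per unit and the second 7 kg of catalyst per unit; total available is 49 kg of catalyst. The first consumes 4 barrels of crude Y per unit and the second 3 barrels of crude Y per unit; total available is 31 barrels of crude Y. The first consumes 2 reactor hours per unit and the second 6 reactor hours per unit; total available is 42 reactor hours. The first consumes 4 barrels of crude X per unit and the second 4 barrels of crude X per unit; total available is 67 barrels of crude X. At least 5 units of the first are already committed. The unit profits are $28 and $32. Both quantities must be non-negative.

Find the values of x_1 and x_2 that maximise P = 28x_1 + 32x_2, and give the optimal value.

Vertices and P = 28x_1 + 32x_2:
  (31/4, 0) → P = 217
  (5, 0) → P = 140
  (7, 1) → P = 228
  (5, 19/7) → P = 1588/7

x_1 = 7, x_2 = 1, maximum P = 228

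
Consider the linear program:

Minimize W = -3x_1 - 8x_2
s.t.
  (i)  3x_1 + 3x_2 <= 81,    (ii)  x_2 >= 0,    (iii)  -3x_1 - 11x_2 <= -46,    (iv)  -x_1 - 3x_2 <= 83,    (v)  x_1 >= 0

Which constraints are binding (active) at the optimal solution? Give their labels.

(i) and (v)

Vertices and W = -3x_1 - 8x_2:
  (27, 0) → W = -81
  (0, 27) → W = -216
  (46/3, 0) → W = -46
  (0, 46/11) → W = -368/11

The minimum is at (0, 27). Substituting into each constraint, equality holds for (i) and (v); the remaining constraints have slack.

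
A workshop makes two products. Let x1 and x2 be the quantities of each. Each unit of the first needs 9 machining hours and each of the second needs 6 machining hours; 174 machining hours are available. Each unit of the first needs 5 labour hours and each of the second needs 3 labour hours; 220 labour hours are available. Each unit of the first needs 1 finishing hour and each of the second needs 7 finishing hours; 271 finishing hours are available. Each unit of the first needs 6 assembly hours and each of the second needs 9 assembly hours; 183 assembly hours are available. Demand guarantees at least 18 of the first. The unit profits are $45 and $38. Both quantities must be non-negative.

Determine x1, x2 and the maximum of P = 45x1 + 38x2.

x1 = 18, x2 = 2, maximum P = 886

Vertices and P = 45x1 + 38x2:
  (58/3, 0) → P = 870
  (18, 0) → P = 810
  (18, 2) → P = 886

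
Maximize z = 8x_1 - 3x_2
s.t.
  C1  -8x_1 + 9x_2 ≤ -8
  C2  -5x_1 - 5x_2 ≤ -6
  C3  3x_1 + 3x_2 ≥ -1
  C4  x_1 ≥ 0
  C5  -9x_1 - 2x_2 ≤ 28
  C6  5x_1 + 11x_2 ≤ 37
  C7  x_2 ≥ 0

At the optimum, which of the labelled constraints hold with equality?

Feasible corners and z = 8x_1 - 3x_2:
  (94/85, 8/85) → z = 728/85
  (421/133, 256/133) → z = 2600/133
  (6/5, 0) → z = 48/5
  (37/5, 0) → z = 296/5

The maximum is at (37/5, 0). Substituting into each constraint, equality holds for C6 and C7; the remaining constraints have slack.

C6 and C7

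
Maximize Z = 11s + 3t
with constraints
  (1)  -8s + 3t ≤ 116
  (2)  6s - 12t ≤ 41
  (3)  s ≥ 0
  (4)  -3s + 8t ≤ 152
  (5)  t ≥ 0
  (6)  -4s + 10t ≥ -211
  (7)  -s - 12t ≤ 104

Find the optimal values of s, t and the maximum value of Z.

s = 538/3, t = 345/4, maximum Z = 26777/12

Extreme points and Z = 11s + 3t:
  (538/3, 345/4) → Z = 26777/12
  (41/6, 0) → Z = 451/6
  (0, 19) → Z = 57
  (0, 0) → Z = 0

The optimum lies where 6s - 12t = 41 and -3s + 8t = 152.
Solving simultaneously gives s = 538/3, t = 345/4.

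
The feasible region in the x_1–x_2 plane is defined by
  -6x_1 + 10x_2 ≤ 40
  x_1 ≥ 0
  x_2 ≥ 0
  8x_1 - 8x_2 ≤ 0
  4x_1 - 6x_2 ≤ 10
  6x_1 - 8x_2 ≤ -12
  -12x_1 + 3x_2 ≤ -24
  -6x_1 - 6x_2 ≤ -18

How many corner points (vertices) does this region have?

Of the 28 pairwise boundary intersections, those satisfying every inequality are:
  (10, 10)
  (60/17, 104/17)
  (6, 6)
  (38/13, 48/13)

4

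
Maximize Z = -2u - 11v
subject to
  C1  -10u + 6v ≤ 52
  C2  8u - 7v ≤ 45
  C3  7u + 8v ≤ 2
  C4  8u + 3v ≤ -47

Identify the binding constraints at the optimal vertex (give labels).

Vertices and Z = -2u - 11v:
  (-317/11, -433/11) → Z = 5397/11
  (-73/13, -9/13) → Z = 245/13
  (-97/40, -46/5) → Z = 2121/20

The maximum is at (-317/11, -433/11). Substituting into each constraint, equality holds for C1 and C2; the remaining constraints have slack.

C1 and C2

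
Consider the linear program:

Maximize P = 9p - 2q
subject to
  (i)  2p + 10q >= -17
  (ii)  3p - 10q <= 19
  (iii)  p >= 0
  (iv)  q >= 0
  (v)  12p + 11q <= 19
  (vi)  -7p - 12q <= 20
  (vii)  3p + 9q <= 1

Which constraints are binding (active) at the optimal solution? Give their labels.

Corner points and P = 9p - 2q:
  (0, 0) → P = 0
  (0, 1/9) → P = -2/9
  (1/3, 0) → P = 3

The maximum is at (1/3, 0). Substituting into each constraint, equality holds for (iv) and (vii); the remaining constraints have slack.

(iv) and (vii)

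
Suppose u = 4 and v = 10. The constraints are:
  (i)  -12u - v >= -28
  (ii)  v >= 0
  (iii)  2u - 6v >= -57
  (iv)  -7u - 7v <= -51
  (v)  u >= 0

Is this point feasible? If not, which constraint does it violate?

Constraint (i): -12u - v = -58, which is not ≥ -28. All other constraints are satisfied.

not feasible — violates (i)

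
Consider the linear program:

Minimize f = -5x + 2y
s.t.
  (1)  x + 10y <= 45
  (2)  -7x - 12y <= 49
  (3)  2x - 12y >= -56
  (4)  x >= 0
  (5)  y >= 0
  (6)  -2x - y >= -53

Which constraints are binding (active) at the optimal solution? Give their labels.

(5) and (6)

Vertices and f = -5x + 2y:
  (0, 9/2) → f = 9
  (485/19, 37/19) → f = -2351/19
  (0, 0) → f = 0
  (53/2, 0) → f = -265/2

The minimum is at (53/2, 0). Substituting into each constraint, equality holds for (5) and (6); the remaining constraints have slack.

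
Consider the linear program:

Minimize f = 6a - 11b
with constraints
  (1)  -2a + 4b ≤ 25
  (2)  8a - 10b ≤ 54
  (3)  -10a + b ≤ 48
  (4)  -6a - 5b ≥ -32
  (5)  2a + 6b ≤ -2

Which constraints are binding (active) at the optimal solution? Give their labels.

(3) and (5)

Extreme points and f = 6a - 11b:
  (-267/46, -231/23) → f = 1740/23
  (76/17, -31/17) → f = 797/17
  (-145/31, 38/31) → f = -1288/31

The minimum is at (-145/31, 38/31). Substituting into each constraint, equality holds for (3) and (5); the remaining constraints have slack.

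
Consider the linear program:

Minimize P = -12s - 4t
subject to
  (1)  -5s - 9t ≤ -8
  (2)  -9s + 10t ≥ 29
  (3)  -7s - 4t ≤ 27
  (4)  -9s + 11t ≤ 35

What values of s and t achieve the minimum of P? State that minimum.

s = 31/9, t = 6, minimum P = -196/3

The binding constraints are -9s + 10t = 29 and -9s + 11t = 35.
Solving simultaneously gives s = 31/9, t = 6.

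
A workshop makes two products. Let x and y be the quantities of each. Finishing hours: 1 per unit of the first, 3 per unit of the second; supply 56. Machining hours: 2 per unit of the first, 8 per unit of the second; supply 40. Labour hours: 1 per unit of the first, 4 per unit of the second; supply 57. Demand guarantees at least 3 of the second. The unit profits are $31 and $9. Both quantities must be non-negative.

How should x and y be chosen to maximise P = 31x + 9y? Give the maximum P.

x = 8, y = 3, maximum P = 275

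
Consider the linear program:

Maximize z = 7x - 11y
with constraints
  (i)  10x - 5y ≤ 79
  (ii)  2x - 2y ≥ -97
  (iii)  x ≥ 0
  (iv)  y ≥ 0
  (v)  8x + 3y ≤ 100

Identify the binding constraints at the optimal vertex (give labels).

(i) and (iv)

Feasible corners and z = 7x - 11y:
  (79/10, 0) → z = 553/10
  (737/70, 184/35) → z = 1111/70
  (0, 0) → z = 0
  (0, 100/3) → z = -1100/3

The maximum is at (79/10, 0). Substituting into each constraint, equality holds for (i) and (iv); the remaining constraints have slack.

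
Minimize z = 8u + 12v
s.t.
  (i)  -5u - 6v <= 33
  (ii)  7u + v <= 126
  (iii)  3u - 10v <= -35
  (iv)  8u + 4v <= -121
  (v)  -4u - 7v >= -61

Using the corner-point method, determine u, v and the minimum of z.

u = -297/14, v = 341/28, minimum z = -165/7

Vertices and z = 8u + 12v:
  (-297/14, 341/28) → z = -165/7
  (-597/11, 437/11) → z = 468/11
  (-1091/40, 243/10) → z = 367/5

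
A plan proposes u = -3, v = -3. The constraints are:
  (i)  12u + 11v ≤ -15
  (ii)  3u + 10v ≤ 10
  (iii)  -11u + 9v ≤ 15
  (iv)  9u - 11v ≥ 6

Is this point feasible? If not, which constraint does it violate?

(i): -69 ≤ -15 ✓
(ii): -39 ≤ 10 ✓
(iii): 6 ≤ 15 ✓
(iv): 6 ≥ 6 ✓

feasible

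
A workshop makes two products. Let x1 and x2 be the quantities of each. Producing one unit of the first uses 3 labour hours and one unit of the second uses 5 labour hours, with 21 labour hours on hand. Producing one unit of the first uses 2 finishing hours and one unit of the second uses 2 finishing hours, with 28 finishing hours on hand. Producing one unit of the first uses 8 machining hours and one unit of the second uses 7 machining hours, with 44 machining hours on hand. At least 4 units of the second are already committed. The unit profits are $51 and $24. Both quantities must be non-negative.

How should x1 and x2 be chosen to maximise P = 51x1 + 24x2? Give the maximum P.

x1 = 1/3, x2 = 4, maximum P = 113

Feasible corners and P = 51x1 + 24x2:
  (0, 21/5) → P = 504/5
  (0, 4) → P = 96
  (1/3, 4) → P = 113

The optimum lies where 3x1 + 5x2 = 21 and x2 = 4.
Solving simultaneously gives x1 = 1/3, x2 = 4.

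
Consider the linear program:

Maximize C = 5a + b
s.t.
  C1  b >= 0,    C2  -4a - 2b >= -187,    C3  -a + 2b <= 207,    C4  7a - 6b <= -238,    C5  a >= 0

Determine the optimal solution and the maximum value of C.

a = 17, b = 119/2, maximum C = 289/2

Feasible corners and C = 5a + b:
  (17, 119/2) → C = 289/2
  (0, 187/2) → C = 187/2
  (0, 119/3) → C = 119/3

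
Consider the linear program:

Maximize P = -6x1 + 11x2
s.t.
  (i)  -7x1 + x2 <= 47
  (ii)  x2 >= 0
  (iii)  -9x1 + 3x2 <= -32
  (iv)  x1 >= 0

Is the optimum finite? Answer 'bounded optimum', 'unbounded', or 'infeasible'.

unbounded

From the feasible point (32/9, 0), moving in the direction (3, 9) keeps every constraint satisfied while P increases without bound.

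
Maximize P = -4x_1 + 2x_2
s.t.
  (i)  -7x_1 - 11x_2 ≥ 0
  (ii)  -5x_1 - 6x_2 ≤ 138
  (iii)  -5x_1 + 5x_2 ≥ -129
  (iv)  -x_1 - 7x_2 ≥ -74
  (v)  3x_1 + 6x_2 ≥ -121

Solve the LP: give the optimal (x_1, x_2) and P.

x_1 = -1410/29, x_2 = 508/29, maximum P = 6656/29

Feasible corners and P = -4x_1 + 2x_2:
  (473/30, -301/30) → P = -1247/15
  (-407/19, 259/19) → P = 2146/19
  (-1410/29, 508/29) → P = 6656/29
  (-17/2, -191/12) → P = 13/6
  (169/45, -992/45) → P = -532/9

At the optimal vertex, -5x_1 - 6x_2 = 138 and -x_1 - 7x_2 = -74.
Solving simultaneously gives x_1 = -1410/29, x_2 = 508/29.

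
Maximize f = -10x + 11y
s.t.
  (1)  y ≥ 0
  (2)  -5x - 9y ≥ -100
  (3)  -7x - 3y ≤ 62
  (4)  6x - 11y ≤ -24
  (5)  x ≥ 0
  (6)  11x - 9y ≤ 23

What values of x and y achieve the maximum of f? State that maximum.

Vertices and f = -10x + 11y:
  (0, 100/9) → f = 1100/9
  (123/16, 985/144) → f = -235/144
  (0, 24/11) → f = 24
  (7, 6) → f = -4

The optimum lies where -5x - 9y = -100 and x = 0.
Solving simultaneously gives x = 0, y = 100/9.

x = 0, y = 100/9, maximum f = 1100/9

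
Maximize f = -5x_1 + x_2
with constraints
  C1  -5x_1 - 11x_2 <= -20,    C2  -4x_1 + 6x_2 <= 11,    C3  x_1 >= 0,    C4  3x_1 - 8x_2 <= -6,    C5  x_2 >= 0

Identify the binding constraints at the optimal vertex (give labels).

Extreme points and f = -5x_1 + x_2:
  (0, 20/11) → f = 20/11
  (94/73, 90/73) → f = -380/73
  (0, 11/6) → f = 11/6
The feasible region is unbounded (it extends along (3, 2), (8, 3)), but f strictly decreases along every unbounded feasible direction, so there is no improving ray and the maximum is attained at a vertex.

The maximum is at (0, 11/6). Substituting into each constraint, equality holds for C2 and C3; the remaining constraints have slack.

C2 and C3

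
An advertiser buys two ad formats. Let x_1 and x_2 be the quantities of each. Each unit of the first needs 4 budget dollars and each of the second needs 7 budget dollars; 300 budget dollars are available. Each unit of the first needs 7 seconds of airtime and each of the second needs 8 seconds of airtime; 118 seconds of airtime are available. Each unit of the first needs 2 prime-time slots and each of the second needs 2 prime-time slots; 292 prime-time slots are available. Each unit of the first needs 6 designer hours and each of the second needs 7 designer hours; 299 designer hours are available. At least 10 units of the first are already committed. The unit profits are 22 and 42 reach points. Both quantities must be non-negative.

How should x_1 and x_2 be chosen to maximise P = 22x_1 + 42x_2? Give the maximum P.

x_1 = 10, x_2 = 6, maximum P = 472

Corner points and P = 22x_1 + 42x_2:
  (118/7, 0) → P = 2596/7
  (10, 0) → P = 220
  (10, 6) → P = 472

The binding constraints are 7x_1 + 8x_2 = 118 and x_1 = 10.
Solving simultaneously gives x_1 = 10, x_2 = 6.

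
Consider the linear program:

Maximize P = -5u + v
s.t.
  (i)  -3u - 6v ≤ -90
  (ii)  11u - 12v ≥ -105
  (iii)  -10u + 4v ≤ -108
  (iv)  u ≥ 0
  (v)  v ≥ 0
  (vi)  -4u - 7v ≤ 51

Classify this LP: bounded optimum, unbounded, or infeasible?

bounded optimum

Corner points and P = -5u + v:
  (14, 8) → P = -62
  (30, 0) → P = -150
  (429/19, 1119/38) → P = -3171/38
The feasible region has finitely many vertices and no improving ray; the maximum is -62 at (14, 8).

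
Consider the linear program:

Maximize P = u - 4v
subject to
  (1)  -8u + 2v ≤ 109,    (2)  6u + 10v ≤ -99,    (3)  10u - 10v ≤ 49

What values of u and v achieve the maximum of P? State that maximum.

Corner points and P = u - 4v:
  (-14, -3/2) → P = -8
  (-99/5, -247/10) → P = 79
  (-25/8, -321/40) → P = 1159/40

The optimum lies where -8u + 2v = 109 and 10u - 10v = 49.
Solving simultaneously gives u = -99/5, v = -247/10.

u = -99/5, v = -247/10, maximum P = 79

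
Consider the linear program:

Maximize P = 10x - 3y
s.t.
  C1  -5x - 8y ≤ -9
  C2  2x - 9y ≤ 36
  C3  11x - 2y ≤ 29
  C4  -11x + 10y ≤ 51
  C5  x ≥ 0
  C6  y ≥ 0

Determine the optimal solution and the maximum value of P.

At the optimal vertex, 11x - 2y = 29 and y = 0.
Solving simultaneously gives x = 29/11, y = 0.

x = 29/11, y = 0, maximum P = 290/11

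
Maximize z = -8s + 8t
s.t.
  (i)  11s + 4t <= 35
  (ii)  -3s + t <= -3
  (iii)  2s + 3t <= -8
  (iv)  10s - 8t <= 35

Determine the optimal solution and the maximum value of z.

s = 1/11, t = -30/11, maximum z = -248/11

Vertices and z = -8s + 8t:
  (1/11, -30/11) → z = -248/11
  (-11/14, -75/14) → z = -256/7
  (41/46, -75/23) → z = -764/23

The optimum lies where -3s + t = -3 and 2s + 3t = -8.
Solving simultaneously gives s = 1/11, t = -30/11.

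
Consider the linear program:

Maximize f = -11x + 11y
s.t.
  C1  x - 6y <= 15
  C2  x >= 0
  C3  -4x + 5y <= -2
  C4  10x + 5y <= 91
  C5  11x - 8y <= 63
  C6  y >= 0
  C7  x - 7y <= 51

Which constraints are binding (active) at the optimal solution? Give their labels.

Vertices and f = -11x + 11y:
  (93/14, 172/35) → f = -1331/70
  (1/2, 0) → f = -11/2
  (1043/135, 371/135) → f = -2464/45
  (63/11, 0) → f = -63

The maximum is at (1/2, 0). Substituting into each constraint, equality holds for C3 and C6; the remaining constraints have slack.

C3 and C6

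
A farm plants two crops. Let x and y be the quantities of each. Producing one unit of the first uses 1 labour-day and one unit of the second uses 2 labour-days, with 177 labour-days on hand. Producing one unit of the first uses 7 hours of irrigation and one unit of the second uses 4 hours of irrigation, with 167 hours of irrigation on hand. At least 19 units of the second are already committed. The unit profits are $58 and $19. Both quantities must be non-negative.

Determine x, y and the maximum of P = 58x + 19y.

x = 13, y = 19, maximum P = 1115

Corner points and P = 58x + 19y:
  (0, 167/4) → P = 3173/4
  (0, 19) → P = 361
  (13, 19) → P = 1115

The optimum lies where 7x + 4y = 167 and y = 19.
Solving simultaneously gives x = 13, y = 19.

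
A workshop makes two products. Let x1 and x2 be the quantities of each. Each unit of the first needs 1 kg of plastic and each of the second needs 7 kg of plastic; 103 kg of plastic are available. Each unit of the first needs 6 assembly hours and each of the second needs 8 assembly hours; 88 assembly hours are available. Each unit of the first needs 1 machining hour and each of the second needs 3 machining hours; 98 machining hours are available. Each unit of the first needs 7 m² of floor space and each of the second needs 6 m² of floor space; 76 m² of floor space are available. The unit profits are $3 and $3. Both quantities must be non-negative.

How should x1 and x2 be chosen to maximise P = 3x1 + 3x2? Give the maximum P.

Corner points and P = 3x1 + 3x2:
  (0, 0) → P = 0
  (0, 11) → P = 33
  (76/7, 0) → P = 228/7
  (4, 8) → P = 36

x1 = 4, x2 = 8, maximum P = 36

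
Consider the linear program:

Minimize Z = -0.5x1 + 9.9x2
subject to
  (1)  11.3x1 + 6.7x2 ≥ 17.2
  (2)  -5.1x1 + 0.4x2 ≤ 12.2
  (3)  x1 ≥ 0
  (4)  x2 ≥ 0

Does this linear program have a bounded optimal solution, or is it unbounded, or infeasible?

From the feasible point (0, 172/67), moving in the direction (1, 0) keeps every constraint satisfied while Z decreases without bound.

unbounded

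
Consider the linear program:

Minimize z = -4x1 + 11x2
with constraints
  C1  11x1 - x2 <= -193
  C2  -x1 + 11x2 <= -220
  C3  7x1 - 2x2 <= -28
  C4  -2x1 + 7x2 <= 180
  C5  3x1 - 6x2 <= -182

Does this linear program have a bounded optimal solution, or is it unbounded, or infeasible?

unbounded

From the feasible point (-704/3, -124/3), moving in the direction (-6, -3) keeps every constraint satisfied while z decreases without bound.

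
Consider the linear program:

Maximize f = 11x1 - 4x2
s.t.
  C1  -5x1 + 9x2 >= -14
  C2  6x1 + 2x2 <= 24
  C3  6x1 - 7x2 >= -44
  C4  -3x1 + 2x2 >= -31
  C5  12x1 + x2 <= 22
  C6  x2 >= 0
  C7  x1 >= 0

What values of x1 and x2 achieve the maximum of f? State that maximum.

Vertices and f = 11x1 - 4x2:
  (11/9, 22/3) → f = -143/9
  (0, 44/7) → f = -176/7
  (11/6, 0) → f = 121/6
  (0, 0) → f = 0

The binding constraints are 12x1 + x2 = 22 and x2 = 0.
Solving simultaneously gives x1 = 11/6, x2 = 0.

x1 = 11/6, x2 = 0, maximum f = 121/6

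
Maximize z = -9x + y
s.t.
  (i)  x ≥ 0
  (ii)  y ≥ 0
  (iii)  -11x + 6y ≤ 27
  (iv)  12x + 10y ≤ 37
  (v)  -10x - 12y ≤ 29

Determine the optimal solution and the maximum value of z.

x = 0, y = 37/10, maximum z = 37/10

Vertices and z = -9x + y:
  (0, 0) → z = 0
  (0, 37/10) → z = 37/10
  (37/12, 0) → z = -111/4

The optimum lies where x = 0 and 12x + 10y = 37.
Solving simultaneously gives x = 0, y = 37/10.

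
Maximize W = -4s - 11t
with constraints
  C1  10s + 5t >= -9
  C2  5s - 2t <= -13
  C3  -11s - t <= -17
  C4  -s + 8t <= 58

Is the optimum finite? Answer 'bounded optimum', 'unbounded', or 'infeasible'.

The boundaries 10s + 5t = -9 and 5s - 2t = -13 meet at (-83/45, 17/9), but that point violates -11s - t ≤ -17. Every candidate vertex is excluded by some other constraint, so the feasible region is empty.

infeasible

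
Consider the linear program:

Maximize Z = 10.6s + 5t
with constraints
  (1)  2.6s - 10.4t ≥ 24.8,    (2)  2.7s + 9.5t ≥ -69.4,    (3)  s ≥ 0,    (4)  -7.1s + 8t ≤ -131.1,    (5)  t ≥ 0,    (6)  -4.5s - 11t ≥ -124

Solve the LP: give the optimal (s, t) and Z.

Feasible corners and Z = 10.6s + 5t:
  (1311/71, 0) → Z = 69483/355
  (24341/1141, 5809/2282) → Z = 2725371/11410
  (248/9, 0) → Z = 13144/45

The optimum lies where t = 0 and -4.5s - 11t = -124.
Solving simultaneously gives s = 248/9, t = 0.

s = 248/9, t = 0, maximum Z = 13144/45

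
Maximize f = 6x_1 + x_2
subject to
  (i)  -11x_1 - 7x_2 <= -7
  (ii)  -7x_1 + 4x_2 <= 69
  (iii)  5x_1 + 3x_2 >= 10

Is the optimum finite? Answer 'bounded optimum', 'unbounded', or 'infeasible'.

From the feasible point (49/2, -75/2), moving in the direction (7, -11) keeps every constraint satisfied while f increases without bound.

unbounded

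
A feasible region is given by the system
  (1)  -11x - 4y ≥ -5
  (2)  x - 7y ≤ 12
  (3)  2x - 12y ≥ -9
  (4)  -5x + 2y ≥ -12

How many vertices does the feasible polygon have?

Of the 6 pairwise boundary intersections, those satisfying every inequality are:
  (83/81, -127/81)
  (6/35, 109/140)
  (-207/2, -33/2)

3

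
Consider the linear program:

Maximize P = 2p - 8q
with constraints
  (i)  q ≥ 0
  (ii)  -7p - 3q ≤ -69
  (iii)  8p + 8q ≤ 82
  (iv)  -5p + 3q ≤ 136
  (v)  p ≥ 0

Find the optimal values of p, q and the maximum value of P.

p = 41/4, q = 0, maximum P = 41/2

Feasible corners and P = 2p - 8q:
  (69/7, 0) → P = 138/7
  (41/4, 0) → P = 41/2
  (153/16, 11/16) → P = 109/8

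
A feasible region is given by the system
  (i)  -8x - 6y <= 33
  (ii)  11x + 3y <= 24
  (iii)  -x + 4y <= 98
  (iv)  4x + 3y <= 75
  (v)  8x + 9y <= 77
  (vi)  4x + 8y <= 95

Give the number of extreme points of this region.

The feasible vertices (each the meet of two boundaries and inside every other half-plane) are:
  (81/14, -185/14)
  (-360/19, 751/38)
  (-1/5, 131/15)
  (-101/6, 487/24)
  (-239/28, 113/7)

5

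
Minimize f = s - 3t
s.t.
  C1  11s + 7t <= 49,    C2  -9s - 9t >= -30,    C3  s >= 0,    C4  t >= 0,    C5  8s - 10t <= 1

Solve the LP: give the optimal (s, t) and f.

s = 0, t = 10/3, minimum f = -10

The binding constraints are -9s - 9t = -30 and s = 0.
Solving simultaneously gives s = 0, t = 10/3.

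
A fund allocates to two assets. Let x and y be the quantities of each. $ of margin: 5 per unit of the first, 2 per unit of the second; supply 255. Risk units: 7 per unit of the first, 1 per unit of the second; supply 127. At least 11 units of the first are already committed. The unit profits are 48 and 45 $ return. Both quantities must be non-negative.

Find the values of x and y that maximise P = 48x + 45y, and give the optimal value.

The optimum lies where 7x + y = 127 and x = 11.
Solving simultaneously gives x = 11, y = 50.

x = 11, y = 50, maximum P = 2778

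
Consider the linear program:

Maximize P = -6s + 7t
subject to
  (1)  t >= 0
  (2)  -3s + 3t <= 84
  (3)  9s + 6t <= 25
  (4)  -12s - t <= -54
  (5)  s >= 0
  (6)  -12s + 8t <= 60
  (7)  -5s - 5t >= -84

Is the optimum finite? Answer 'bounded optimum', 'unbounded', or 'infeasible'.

infeasible

The boundaries t = 0 and 9s + 6t = 25 meet at (25/9, 0), but that point violates -12s - t ≤ -54. Every candidate vertex is excluded by some other constraint, so the feasible region is empty.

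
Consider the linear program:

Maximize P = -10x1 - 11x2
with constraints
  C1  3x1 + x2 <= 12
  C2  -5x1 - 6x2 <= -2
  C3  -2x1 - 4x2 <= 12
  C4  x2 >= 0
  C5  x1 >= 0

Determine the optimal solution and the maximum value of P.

Extreme points and P = -10x1 - 11x2:
  (4, 0) → P = -40
  (0, 12) → P = -132
  (2/5, 0) → P = -4
  (0, 1/3) → P = -11/3

The optimum lies where -5x1 - 6x2 = -2 and x1 = 0.
Solving simultaneously gives x1 = 0, x2 = 1/3.

x1 = 0, x2 = 1/3, maximum P = -11/3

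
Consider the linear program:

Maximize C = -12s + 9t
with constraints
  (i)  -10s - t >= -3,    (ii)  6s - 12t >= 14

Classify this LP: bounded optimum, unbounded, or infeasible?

unbounded

From the feasible point (25/63, -61/63), moving in the direction (-12, -6) keeps every constraint satisfied while C increases without bound.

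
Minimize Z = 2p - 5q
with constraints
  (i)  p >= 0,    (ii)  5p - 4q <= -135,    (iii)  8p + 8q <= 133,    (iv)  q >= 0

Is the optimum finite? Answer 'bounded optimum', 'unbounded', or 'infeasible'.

infeasible

The boundaries p = 0 and 5p - 4q = -135 meet at (0, 135/4), but that point violates 8p + 8q ≤ 133. Every candidate vertex is excluded by some other constraint, so the feasible region is empty.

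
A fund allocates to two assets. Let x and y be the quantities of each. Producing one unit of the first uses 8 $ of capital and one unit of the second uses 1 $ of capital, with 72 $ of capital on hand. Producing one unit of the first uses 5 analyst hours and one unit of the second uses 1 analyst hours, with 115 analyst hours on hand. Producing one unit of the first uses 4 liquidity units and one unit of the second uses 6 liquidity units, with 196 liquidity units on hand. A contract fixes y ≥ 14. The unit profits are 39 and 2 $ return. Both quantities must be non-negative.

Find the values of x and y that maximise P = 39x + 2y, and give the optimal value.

Feasible corners and P = 39x + 2y:
  (0, 98/3) → P = 196/3
  (0, 14) → P = 28
  (59/11, 320/11) → P = 2941/11
  (29/4, 14) → P = 1243/4

x = 29/4, y = 14, maximum P = 1243/4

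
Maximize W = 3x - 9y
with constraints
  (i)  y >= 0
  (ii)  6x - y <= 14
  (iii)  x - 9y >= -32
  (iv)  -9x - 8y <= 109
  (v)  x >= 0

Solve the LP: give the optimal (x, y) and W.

x = 7/3, y = 0, maximum W = 7

Vertices and W = 3x - 9y:
  (7/3, 0) → W = 7
  (0, 0) → W = 0
  (158/53, 206/53) → W = -1380/53
  (0, 32/9) → W = -32

At the optimal vertex, y = 0 and 6x - y = 14.
Solving simultaneously gives x = 7/3, y = 0.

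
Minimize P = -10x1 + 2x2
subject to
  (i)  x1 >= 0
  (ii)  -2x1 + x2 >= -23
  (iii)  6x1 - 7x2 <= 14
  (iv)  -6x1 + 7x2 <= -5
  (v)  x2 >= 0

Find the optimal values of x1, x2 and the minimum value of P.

Vertices and P = -10x1 + 2x2:
  (147/8, 55/4) → P = -625/4
  (39/2, 16) → P = -163
  (7/3, 0) → P = -70/3
  (5/6, 0) → P = -25/3

At the optimal vertex, -2x1 + x2 = -23 and -6x1 + 7x2 = -5.
Solving simultaneously gives x1 = 39/2, x2 = 16.

x1 = 39/2, x2 = 16, minimum P = -163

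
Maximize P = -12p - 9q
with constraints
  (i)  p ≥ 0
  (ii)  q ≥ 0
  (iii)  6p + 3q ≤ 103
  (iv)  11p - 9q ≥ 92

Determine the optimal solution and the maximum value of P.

p = 92/11, q = 0, maximum P = -1104/11

Corner points and P = -12p - 9q:
  (103/6, 0) → P = -206
  (92/11, 0) → P = -1104/11
  (401/29, 581/87) → P = -6555/29

At the optimal vertex, q = 0 and 11p - 9q = 92.
Solving simultaneously gives p = 92/11, q = 0.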